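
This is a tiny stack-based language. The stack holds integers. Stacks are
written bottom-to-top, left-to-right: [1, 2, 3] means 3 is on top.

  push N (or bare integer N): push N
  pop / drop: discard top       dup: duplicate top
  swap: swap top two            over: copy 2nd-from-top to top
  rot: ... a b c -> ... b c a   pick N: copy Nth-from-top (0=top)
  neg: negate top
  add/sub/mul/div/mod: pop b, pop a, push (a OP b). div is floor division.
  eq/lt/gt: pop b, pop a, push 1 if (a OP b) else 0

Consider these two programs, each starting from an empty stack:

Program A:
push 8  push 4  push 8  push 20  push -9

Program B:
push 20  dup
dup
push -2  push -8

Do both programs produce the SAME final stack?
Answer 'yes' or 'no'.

Program A trace:
  After 'push 8': [8]
  After 'push 4': [8, 4]
  After 'push 8': [8, 4, 8]
  After 'push 20': [8, 4, 8, 20]
  After 'push -9': [8, 4, 8, 20, -9]
Program A final stack: [8, 4, 8, 20, -9]

Program B trace:
  After 'push 20': [20]
  After 'dup': [20, 20]
  After 'dup': [20, 20, 20]
  After 'push -2': [20, 20, 20, -2]
  After 'push -8': [20, 20, 20, -2, -8]
Program B final stack: [20, 20, 20, -2, -8]
Same: no

Answer: no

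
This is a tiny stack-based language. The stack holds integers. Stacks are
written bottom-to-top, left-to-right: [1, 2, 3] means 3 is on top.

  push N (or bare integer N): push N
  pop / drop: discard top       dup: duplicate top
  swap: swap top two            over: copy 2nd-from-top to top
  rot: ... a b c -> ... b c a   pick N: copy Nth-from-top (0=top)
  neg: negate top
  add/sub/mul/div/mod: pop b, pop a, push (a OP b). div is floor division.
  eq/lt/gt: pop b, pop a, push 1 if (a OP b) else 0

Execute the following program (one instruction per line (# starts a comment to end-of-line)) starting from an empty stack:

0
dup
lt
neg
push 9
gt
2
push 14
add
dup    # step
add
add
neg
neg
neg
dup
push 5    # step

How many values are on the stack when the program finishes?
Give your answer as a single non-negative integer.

Answer: 3

Derivation:
After 'push 0': stack = [0] (depth 1)
After 'dup': stack = [0, 0] (depth 2)
After 'lt': stack = [0] (depth 1)
After 'neg': stack = [0] (depth 1)
After 'push 9': stack = [0, 9] (depth 2)
After 'gt': stack = [0] (depth 1)
After 'push 2': stack = [0, 2] (depth 2)
After 'push 14': stack = [0, 2, 14] (depth 3)
After 'add': stack = [0, 16] (depth 2)
After 'dup': stack = [0, 16, 16] (depth 3)
After 'add': stack = [0, 32] (depth 2)
After 'add': stack = [32] (depth 1)
After 'neg': stack = [-32] (depth 1)
After 'neg': stack = [32] (depth 1)
After 'neg': stack = [-32] (depth 1)
After 'dup': stack = [-32, -32] (depth 2)
After 'push 5': stack = [-32, -32, 5] (depth 3)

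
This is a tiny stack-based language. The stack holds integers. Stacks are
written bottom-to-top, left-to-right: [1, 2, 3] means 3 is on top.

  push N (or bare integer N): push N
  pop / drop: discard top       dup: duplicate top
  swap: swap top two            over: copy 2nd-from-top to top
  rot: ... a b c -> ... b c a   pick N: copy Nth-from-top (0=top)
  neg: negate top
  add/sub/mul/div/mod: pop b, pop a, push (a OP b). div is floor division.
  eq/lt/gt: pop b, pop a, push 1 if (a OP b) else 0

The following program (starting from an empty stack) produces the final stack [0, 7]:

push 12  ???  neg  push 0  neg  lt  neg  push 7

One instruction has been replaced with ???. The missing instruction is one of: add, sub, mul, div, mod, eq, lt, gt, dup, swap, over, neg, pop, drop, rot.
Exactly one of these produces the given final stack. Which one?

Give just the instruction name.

Stack before ???: [12]
Stack after ???:  [-12]
The instruction that transforms [12] -> [-12] is: neg

Answer: neg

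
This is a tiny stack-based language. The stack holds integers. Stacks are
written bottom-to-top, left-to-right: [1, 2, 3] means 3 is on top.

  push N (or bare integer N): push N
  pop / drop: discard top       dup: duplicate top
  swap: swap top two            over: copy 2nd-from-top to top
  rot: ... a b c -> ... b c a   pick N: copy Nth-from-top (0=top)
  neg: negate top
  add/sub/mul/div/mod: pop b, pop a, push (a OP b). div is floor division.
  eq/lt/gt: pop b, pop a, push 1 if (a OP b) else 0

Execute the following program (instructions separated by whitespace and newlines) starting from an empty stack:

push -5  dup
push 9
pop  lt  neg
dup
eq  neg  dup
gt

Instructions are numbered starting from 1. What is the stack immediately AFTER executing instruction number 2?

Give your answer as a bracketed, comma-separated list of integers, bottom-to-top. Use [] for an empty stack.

Step 1 ('push -5'): [-5]
Step 2 ('dup'): [-5, -5]

Answer: [-5, -5]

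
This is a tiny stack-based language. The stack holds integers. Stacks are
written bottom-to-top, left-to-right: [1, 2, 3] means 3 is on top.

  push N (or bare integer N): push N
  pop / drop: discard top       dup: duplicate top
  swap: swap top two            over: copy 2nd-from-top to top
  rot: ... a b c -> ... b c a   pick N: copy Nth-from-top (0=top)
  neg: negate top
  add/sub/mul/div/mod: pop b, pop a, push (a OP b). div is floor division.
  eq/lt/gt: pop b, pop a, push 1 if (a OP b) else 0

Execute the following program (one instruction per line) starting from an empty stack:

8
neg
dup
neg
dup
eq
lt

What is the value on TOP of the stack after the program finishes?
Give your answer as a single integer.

Answer: 1

Derivation:
After 'push 8': [8]
After 'neg': [-8]
After 'dup': [-8, -8]
After 'neg': [-8, 8]
After 'dup': [-8, 8, 8]
After 'eq': [-8, 1]
After 'lt': [1]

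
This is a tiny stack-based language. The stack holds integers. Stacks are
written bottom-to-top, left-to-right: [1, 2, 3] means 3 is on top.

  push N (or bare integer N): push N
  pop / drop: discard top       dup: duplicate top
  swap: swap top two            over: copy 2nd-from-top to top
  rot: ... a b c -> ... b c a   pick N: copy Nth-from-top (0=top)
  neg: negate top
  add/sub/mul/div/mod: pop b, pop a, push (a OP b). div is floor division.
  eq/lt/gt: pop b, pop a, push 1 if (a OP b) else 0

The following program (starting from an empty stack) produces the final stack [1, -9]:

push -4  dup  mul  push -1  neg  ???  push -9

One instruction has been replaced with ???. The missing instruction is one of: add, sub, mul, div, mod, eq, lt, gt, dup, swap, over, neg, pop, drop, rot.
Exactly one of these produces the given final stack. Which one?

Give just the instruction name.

Answer: gt

Derivation:
Stack before ???: [16, 1]
Stack after ???:  [1]
The instruction that transforms [16, 1] -> [1] is: gt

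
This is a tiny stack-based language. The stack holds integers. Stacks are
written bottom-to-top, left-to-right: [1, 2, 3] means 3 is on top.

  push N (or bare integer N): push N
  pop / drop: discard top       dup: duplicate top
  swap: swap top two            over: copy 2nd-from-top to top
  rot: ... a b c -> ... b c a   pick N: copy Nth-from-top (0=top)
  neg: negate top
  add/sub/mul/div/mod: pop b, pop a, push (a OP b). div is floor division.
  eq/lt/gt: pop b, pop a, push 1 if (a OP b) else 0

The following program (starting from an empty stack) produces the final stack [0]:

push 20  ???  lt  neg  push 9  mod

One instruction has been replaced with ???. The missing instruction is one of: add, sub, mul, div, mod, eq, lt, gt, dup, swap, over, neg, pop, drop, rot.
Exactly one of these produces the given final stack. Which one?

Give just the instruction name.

Answer: dup

Derivation:
Stack before ???: [20]
Stack after ???:  [20, 20]
The instruction that transforms [20] -> [20, 20] is: dup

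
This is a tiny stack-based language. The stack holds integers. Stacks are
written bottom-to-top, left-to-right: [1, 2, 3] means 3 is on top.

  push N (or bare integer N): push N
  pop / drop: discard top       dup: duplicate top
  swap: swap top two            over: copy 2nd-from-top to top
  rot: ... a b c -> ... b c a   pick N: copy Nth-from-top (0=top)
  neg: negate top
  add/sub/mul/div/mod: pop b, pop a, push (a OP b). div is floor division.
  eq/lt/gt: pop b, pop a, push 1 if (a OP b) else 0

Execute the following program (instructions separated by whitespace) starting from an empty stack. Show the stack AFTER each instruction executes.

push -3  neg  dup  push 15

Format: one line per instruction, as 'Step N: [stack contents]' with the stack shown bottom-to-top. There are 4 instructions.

Step 1: [-3]
Step 2: [3]
Step 3: [3, 3]
Step 4: [3, 3, 15]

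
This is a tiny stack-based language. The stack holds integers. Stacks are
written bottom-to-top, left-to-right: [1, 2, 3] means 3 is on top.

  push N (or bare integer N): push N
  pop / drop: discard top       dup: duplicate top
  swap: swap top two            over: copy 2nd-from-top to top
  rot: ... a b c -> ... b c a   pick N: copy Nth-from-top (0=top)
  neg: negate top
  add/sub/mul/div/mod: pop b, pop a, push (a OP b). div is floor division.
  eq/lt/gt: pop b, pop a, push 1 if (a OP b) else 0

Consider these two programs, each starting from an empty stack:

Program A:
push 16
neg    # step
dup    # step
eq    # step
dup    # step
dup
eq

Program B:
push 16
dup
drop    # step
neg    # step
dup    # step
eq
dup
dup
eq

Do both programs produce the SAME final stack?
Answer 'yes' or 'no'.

Answer: yes

Derivation:
Program A trace:
  After 'push 16': [16]
  After 'neg': [-16]
  After 'dup': [-16, -16]
  After 'eq': [1]
  After 'dup': [1, 1]
  After 'dup': [1, 1, 1]
  After 'eq': [1, 1]
Program A final stack: [1, 1]

Program B trace:
  After 'push 16': [16]
  After 'dup': [16, 16]
  After 'drop': [16]
  After 'neg': [-16]
  After 'dup': [-16, -16]
  After 'eq': [1]
  After 'dup': [1, 1]
  After 'dup': [1, 1, 1]
  After 'eq': [1, 1]
Program B final stack: [1, 1]
Same: yes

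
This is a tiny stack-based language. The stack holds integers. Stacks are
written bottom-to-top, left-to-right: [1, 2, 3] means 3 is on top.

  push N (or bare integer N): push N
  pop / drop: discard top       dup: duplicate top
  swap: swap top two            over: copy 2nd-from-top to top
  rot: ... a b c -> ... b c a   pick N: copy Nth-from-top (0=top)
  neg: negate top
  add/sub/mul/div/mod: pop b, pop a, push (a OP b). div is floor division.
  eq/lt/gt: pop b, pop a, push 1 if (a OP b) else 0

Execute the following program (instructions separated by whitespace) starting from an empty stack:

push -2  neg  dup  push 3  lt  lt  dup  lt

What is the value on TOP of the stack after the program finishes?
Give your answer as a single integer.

After 'push -2': [-2]
After 'neg': [2]
After 'dup': [2, 2]
After 'push 3': [2, 2, 3]
After 'lt': [2, 1]
After 'lt': [0]
After 'dup': [0, 0]
After 'lt': [0]

Answer: 0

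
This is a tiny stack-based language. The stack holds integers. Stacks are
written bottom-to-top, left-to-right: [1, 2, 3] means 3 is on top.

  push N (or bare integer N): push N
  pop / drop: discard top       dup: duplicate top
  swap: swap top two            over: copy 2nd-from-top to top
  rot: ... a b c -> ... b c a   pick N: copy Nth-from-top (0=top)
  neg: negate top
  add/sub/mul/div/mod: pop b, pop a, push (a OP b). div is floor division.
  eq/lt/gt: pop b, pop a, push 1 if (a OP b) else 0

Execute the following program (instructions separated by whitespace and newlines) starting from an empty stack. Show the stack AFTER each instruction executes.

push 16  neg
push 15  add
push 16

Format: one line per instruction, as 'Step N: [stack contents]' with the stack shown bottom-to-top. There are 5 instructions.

Step 1: [16]
Step 2: [-16]
Step 3: [-16, 15]
Step 4: [-1]
Step 5: [-1, 16]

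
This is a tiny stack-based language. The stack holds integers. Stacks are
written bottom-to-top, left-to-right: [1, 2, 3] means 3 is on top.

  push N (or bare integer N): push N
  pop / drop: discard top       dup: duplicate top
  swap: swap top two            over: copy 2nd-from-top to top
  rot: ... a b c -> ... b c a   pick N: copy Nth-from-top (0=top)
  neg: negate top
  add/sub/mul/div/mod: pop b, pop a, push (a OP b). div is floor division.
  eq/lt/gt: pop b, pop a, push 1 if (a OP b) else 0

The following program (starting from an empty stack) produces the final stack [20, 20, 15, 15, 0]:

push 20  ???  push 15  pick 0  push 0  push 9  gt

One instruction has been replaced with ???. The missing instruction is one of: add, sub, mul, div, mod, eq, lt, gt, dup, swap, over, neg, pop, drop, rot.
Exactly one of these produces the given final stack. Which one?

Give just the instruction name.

Stack before ???: [20]
Stack after ???:  [20, 20]
The instruction that transforms [20] -> [20, 20] is: dup

Answer: dup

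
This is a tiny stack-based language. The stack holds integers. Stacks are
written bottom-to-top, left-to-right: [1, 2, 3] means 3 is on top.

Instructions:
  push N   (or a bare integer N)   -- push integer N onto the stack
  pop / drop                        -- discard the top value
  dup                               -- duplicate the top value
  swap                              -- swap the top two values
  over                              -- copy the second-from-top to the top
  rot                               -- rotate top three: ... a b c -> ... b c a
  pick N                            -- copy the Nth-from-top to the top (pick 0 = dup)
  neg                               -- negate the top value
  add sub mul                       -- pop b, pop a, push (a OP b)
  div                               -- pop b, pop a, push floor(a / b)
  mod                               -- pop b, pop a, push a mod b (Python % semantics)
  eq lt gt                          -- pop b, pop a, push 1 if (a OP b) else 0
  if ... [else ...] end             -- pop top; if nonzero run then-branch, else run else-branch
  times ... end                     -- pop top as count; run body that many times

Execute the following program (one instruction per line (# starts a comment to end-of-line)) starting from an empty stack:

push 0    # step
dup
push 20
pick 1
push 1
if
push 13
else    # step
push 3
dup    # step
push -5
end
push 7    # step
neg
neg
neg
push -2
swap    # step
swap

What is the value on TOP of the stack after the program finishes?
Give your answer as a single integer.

After 'push 0': [0]
After 'dup': [0, 0]
After 'push 20': [0, 0, 20]
After 'pick 1': [0, 0, 20, 0]
After 'push 1': [0, 0, 20, 0, 1]
After 'if': [0, 0, 20, 0]
After 'push 13': [0, 0, 20, 0, 13]
After 'push 7': [0, 0, 20, 0, 13, 7]
After 'neg': [0, 0, 20, 0, 13, -7]
After 'neg': [0, 0, 20, 0, 13, 7]
After 'neg': [0, 0, 20, 0, 13, -7]
After 'push -2': [0, 0, 20, 0, 13, -7, -2]
After 'swap': [0, 0, 20, 0, 13, -2, -7]
After 'swap': [0, 0, 20, 0, 13, -7, -2]

Answer: -2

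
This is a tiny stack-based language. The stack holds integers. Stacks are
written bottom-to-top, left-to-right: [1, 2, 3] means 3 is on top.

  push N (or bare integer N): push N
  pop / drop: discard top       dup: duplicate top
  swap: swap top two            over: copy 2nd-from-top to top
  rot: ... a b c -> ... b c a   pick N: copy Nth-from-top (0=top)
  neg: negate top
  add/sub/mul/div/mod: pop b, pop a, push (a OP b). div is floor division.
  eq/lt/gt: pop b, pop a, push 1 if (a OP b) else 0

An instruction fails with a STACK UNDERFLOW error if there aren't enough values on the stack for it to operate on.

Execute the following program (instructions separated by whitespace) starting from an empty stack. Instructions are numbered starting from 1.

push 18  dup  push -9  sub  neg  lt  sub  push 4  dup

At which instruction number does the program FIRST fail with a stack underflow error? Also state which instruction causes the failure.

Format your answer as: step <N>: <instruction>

Step 1 ('push 18'): stack = [18], depth = 1
Step 2 ('dup'): stack = [18, 18], depth = 2
Step 3 ('push -9'): stack = [18, 18, -9], depth = 3
Step 4 ('sub'): stack = [18, 27], depth = 2
Step 5 ('neg'): stack = [18, -27], depth = 2
Step 6 ('lt'): stack = [0], depth = 1
Step 7 ('sub'): needs 2 value(s) but depth is 1 — STACK UNDERFLOW

Answer: step 7: sub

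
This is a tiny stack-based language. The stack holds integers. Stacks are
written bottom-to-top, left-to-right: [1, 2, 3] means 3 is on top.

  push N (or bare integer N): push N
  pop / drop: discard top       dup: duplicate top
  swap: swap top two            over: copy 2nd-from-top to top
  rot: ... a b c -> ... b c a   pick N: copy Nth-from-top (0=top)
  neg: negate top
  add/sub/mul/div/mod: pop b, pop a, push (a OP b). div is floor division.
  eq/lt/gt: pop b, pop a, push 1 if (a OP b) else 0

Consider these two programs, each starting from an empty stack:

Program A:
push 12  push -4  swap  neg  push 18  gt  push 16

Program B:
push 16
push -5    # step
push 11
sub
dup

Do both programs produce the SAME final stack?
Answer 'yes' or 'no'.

Answer: no

Derivation:
Program A trace:
  After 'push 12': [12]
  After 'push -4': [12, -4]
  After 'swap': [-4, 12]
  After 'neg': [-4, -12]
  After 'push 18': [-4, -12, 18]
  After 'gt': [-4, 0]
  After 'push 16': [-4, 0, 16]
Program A final stack: [-4, 0, 16]

Program B trace:
  After 'push 16': [16]
  After 'push -5': [16, -5]
  After 'push 11': [16, -5, 11]
  After 'sub': [16, -16]
  After 'dup': [16, -16, -16]
Program B final stack: [16, -16, -16]
Same: no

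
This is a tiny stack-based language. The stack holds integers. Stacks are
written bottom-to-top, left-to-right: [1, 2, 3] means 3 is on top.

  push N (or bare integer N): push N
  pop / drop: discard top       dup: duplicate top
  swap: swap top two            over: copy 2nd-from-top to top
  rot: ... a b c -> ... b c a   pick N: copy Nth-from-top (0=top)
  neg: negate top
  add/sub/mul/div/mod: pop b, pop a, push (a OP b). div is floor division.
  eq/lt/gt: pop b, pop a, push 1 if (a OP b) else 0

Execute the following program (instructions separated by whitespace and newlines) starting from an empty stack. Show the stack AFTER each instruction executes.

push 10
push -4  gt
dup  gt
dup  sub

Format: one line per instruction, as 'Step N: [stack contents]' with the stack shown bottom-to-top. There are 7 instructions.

Step 1: [10]
Step 2: [10, -4]
Step 3: [1]
Step 4: [1, 1]
Step 5: [0]
Step 6: [0, 0]
Step 7: [0]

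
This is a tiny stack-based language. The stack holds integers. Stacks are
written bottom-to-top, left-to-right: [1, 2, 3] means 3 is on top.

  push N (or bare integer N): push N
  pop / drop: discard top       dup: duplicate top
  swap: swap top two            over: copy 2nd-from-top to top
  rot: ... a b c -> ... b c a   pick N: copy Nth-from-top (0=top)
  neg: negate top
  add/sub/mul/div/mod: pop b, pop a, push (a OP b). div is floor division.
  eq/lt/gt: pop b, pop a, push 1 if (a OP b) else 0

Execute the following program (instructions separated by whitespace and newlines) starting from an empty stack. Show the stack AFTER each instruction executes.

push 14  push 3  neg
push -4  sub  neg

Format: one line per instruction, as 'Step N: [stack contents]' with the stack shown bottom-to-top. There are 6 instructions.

Step 1: [14]
Step 2: [14, 3]
Step 3: [14, -3]
Step 4: [14, -3, -4]
Step 5: [14, 1]
Step 6: [14, -1]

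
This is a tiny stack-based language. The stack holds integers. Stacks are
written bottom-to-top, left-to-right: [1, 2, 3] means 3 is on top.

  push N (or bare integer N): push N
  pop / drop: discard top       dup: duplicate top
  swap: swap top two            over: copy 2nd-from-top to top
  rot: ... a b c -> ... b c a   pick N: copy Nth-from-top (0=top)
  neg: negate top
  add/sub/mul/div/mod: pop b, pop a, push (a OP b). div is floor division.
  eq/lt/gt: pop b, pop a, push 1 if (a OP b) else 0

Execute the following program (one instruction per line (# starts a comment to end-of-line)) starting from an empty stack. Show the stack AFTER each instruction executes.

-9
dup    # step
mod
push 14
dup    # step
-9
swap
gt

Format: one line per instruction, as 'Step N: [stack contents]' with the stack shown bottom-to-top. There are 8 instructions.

Step 1: [-9]
Step 2: [-9, -9]
Step 3: [0]
Step 4: [0, 14]
Step 5: [0, 14, 14]
Step 6: [0, 14, 14, -9]
Step 7: [0, 14, -9, 14]
Step 8: [0, 14, 0]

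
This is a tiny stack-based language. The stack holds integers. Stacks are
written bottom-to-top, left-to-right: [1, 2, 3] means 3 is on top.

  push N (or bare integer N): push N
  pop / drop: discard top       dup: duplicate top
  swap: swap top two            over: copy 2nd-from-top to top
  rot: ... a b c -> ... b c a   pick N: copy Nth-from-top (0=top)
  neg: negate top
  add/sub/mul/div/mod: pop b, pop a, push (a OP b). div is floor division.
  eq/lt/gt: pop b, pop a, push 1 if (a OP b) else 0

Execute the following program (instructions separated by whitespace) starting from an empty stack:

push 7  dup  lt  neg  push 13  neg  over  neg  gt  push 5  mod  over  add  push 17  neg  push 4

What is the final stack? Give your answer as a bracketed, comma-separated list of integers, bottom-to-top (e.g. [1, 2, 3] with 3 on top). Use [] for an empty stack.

Answer: [0, 0, -17, 4]

Derivation:
After 'push 7': [7]
After 'dup': [7, 7]
After 'lt': [0]
After 'neg': [0]
After 'push 13': [0, 13]
After 'neg': [0, -13]
After 'over': [0, -13, 0]
After 'neg': [0, -13, 0]
After 'gt': [0, 0]
After 'push 5': [0, 0, 5]
After 'mod': [0, 0]
After 'over': [0, 0, 0]
After 'add': [0, 0]
After 'push 17': [0, 0, 17]
After 'neg': [0, 0, -17]
After 'push 4': [0, 0, -17, 4]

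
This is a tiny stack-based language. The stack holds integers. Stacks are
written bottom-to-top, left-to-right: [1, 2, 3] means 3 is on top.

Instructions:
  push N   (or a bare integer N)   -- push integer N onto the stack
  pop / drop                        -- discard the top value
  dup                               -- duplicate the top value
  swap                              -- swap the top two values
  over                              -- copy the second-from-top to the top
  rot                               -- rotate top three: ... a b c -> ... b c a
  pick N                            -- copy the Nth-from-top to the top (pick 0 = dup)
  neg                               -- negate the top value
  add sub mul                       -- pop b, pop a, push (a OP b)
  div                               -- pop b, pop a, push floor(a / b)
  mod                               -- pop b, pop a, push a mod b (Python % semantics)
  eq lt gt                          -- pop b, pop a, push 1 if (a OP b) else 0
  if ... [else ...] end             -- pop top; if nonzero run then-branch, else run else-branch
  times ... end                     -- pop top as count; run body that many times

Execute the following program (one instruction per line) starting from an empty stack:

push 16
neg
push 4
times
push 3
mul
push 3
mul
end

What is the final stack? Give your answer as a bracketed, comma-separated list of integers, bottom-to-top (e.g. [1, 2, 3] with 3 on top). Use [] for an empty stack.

Answer: [-104976]

Derivation:
After 'push 16': [16]
After 'neg': [-16]
After 'push 4': [-16, 4]
After 'times': [-16]
After 'push 3': [-16, 3]
After 'mul': [-48]
After 'push 3': [-48, 3]
After 'mul': [-144]
After 'push 3': [-144, 3]
After 'mul': [-432]
After 'push 3': [-432, 3]
After 'mul': [-1296]
After 'push 3': [-1296, 3]
After 'mul': [-3888]
After 'push 3': [-3888, 3]
After 'mul': [-11664]
After 'push 3': [-11664, 3]
After 'mul': [-34992]
After 'push 3': [-34992, 3]
After 'mul': [-104976]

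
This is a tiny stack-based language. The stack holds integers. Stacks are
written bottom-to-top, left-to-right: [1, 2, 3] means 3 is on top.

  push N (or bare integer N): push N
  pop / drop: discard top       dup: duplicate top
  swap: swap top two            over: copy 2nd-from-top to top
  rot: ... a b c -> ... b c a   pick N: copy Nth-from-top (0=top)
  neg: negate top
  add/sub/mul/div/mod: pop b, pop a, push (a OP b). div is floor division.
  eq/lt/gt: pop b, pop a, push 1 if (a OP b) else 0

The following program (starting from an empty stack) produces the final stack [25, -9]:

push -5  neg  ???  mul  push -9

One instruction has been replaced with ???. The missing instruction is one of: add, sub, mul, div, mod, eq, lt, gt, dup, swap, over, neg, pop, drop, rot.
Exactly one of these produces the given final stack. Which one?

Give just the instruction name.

Stack before ???: [5]
Stack after ???:  [5, 5]
The instruction that transforms [5] -> [5, 5] is: dup

Answer: dup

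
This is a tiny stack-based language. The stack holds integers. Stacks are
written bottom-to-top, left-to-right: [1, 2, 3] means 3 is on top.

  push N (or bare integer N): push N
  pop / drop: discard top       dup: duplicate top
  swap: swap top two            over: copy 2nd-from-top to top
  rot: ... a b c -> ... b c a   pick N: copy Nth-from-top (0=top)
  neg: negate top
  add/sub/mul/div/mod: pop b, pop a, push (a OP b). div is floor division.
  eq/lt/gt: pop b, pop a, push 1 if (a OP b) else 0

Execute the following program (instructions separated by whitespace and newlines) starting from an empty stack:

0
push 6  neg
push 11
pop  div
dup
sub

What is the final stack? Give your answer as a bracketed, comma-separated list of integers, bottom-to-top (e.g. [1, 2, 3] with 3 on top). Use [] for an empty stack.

After 'push 0': [0]
After 'push 6': [0, 6]
After 'neg': [0, -6]
After 'push 11': [0, -6, 11]
After 'pop': [0, -6]
After 'div': [0]
After 'dup': [0, 0]
After 'sub': [0]

Answer: [0]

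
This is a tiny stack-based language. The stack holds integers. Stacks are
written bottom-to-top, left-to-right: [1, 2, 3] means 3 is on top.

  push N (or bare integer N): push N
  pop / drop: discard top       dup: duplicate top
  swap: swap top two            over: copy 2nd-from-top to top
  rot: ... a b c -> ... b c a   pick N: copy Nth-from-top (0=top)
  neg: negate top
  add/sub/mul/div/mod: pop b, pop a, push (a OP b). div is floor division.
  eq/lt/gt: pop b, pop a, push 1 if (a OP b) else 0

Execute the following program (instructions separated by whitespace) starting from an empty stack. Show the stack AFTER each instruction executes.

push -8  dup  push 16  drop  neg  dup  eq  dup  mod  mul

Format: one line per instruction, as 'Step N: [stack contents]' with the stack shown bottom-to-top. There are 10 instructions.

Step 1: [-8]
Step 2: [-8, -8]
Step 3: [-8, -8, 16]
Step 4: [-8, -8]
Step 5: [-8, 8]
Step 6: [-8, 8, 8]
Step 7: [-8, 1]
Step 8: [-8, 1, 1]
Step 9: [-8, 0]
Step 10: [0]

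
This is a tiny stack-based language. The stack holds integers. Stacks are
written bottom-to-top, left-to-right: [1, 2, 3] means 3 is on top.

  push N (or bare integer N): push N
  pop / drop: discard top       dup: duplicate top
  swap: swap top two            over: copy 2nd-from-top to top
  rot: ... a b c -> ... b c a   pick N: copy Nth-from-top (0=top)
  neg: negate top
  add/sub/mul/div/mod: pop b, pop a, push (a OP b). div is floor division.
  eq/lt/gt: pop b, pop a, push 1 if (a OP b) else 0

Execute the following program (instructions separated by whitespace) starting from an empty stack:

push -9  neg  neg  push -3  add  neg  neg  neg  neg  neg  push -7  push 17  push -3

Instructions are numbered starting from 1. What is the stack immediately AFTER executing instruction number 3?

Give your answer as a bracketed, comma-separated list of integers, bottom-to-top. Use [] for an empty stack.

Answer: [-9]

Derivation:
Step 1 ('push -9'): [-9]
Step 2 ('neg'): [9]
Step 3 ('neg'): [-9]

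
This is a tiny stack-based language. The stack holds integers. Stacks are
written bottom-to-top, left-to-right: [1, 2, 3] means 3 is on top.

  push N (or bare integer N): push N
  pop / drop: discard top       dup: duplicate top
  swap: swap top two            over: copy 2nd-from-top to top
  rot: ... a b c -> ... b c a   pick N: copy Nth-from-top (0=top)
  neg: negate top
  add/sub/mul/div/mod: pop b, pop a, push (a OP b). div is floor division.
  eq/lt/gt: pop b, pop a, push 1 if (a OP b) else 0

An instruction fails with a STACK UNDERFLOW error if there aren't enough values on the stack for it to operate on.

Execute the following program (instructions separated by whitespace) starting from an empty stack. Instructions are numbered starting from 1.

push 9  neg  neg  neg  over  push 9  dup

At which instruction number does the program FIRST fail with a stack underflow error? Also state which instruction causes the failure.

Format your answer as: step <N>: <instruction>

Answer: step 5: over

Derivation:
Step 1 ('push 9'): stack = [9], depth = 1
Step 2 ('neg'): stack = [-9], depth = 1
Step 3 ('neg'): stack = [9], depth = 1
Step 4 ('neg'): stack = [-9], depth = 1
Step 5 ('over'): needs 2 value(s) but depth is 1 — STACK UNDERFLOW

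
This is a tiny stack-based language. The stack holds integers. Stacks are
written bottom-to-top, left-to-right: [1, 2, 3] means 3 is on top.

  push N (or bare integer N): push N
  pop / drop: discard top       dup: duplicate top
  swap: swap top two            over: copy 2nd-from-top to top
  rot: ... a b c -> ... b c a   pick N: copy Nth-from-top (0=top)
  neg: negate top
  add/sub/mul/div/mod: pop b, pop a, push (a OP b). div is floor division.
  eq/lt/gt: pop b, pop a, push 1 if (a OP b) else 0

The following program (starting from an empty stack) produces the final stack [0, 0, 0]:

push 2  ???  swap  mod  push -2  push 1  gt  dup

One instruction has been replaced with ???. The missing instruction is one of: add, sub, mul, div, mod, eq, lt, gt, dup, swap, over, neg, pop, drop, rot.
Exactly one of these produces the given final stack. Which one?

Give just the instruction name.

Answer: dup

Derivation:
Stack before ???: [2]
Stack after ???:  [2, 2]
The instruction that transforms [2] -> [2, 2] is: dup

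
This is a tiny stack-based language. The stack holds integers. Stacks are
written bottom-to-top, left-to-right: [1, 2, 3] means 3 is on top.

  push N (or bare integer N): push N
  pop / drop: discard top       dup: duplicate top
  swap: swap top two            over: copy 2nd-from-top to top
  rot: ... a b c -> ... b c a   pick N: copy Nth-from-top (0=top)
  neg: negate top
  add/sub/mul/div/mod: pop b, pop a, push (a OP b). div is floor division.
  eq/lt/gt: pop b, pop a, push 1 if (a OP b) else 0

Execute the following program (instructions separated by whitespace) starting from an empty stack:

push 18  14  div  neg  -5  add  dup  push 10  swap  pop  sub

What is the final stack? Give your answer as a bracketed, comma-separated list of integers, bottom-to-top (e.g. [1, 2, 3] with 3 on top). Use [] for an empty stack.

Answer: [-16]

Derivation:
After 'push 18': [18]
After 'push 14': [18, 14]
After 'div': [1]
After 'neg': [-1]
After 'push -5': [-1, -5]
After 'add': [-6]
After 'dup': [-6, -6]
After 'push 10': [-6, -6, 10]
After 'swap': [-6, 10, -6]
After 'pop': [-6, 10]
After 'sub': [-16]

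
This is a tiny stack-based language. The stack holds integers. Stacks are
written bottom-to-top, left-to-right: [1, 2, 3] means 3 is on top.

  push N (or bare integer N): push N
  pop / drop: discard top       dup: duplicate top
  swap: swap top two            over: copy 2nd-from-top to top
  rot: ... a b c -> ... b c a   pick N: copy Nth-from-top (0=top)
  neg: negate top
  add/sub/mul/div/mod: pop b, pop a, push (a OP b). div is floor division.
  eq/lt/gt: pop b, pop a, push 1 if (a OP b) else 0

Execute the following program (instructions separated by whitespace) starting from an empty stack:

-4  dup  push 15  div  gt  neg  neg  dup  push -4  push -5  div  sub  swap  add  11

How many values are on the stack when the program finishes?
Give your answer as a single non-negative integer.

Answer: 2

Derivation:
After 'push -4': stack = [-4] (depth 1)
After 'dup': stack = [-4, -4] (depth 2)
After 'push 15': stack = [-4, -4, 15] (depth 3)
After 'div': stack = [-4, -1] (depth 2)
After 'gt': stack = [0] (depth 1)
After 'neg': stack = [0] (depth 1)
After 'neg': stack = [0] (depth 1)
After 'dup': stack = [0, 0] (depth 2)
After 'push -4': stack = [0, 0, -4] (depth 3)
After 'push -5': stack = [0, 0, -4, -5] (depth 4)
After 'div': stack = [0, 0, 0] (depth 3)
After 'sub': stack = [0, 0] (depth 2)
After 'swap': stack = [0, 0] (depth 2)
After 'add': stack = [0] (depth 1)
After 'push 11': stack = [0, 11] (depth 2)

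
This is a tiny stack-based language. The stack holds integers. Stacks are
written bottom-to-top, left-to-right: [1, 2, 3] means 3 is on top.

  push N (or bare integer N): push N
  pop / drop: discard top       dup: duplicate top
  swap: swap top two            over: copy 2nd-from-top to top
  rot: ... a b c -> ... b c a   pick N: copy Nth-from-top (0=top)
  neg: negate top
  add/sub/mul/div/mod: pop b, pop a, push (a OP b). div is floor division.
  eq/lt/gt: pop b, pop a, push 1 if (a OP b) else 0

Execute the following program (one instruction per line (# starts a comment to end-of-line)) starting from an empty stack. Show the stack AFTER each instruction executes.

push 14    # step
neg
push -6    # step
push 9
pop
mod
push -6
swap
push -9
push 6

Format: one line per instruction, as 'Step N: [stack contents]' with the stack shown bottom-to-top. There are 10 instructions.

Step 1: [14]
Step 2: [-14]
Step 3: [-14, -6]
Step 4: [-14, -6, 9]
Step 5: [-14, -6]
Step 6: [-2]
Step 7: [-2, -6]
Step 8: [-6, -2]
Step 9: [-6, -2, -9]
Step 10: [-6, -2, -9, 6]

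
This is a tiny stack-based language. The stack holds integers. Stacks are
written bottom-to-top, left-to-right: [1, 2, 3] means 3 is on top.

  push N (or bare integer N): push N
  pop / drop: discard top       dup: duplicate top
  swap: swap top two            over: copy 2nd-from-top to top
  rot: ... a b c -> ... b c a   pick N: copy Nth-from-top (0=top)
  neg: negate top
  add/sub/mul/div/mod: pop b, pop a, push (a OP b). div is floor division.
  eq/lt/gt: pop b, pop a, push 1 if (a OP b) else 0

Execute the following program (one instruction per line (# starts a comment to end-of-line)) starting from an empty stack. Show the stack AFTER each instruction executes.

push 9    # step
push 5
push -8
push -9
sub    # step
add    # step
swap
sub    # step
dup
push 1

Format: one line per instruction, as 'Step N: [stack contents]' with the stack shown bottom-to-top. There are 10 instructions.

Step 1: [9]
Step 2: [9, 5]
Step 3: [9, 5, -8]
Step 4: [9, 5, -8, -9]
Step 5: [9, 5, 1]
Step 6: [9, 6]
Step 7: [6, 9]
Step 8: [-3]
Step 9: [-3, -3]
Step 10: [-3, -3, 1]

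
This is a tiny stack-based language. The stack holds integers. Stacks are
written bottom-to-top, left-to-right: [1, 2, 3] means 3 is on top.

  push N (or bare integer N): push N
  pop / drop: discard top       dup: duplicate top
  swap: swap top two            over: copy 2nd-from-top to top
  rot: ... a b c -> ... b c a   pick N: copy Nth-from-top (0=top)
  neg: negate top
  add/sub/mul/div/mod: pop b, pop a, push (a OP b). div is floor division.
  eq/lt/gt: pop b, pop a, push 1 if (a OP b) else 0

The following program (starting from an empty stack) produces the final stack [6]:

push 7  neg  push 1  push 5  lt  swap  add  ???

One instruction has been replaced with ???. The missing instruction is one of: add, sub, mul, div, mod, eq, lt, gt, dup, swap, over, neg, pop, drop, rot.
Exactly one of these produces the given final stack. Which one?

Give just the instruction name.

Stack before ???: [-6]
Stack after ???:  [6]
The instruction that transforms [-6] -> [6] is: neg

Answer: neg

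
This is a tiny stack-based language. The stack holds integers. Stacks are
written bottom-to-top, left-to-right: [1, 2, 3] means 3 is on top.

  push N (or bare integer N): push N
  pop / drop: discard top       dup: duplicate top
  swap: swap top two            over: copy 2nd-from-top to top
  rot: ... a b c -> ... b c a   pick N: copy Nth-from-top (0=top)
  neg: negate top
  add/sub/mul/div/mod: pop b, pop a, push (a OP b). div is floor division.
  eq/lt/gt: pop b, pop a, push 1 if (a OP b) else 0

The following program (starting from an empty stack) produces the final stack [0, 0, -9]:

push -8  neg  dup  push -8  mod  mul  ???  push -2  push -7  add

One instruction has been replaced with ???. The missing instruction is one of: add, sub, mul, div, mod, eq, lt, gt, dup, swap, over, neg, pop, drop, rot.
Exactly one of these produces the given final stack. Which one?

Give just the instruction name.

Answer: dup

Derivation:
Stack before ???: [0]
Stack after ???:  [0, 0]
The instruction that transforms [0] -> [0, 0] is: dup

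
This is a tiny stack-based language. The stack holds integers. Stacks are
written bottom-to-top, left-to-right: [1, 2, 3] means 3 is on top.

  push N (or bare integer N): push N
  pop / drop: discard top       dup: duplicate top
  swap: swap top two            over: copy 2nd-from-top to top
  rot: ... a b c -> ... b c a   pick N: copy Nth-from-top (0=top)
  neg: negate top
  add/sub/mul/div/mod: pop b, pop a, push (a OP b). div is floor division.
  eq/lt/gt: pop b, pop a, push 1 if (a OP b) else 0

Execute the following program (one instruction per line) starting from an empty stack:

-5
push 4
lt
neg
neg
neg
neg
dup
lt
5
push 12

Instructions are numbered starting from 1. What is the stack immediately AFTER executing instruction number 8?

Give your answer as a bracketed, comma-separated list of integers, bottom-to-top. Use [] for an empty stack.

Answer: [1, 1]

Derivation:
Step 1 ('-5'): [-5]
Step 2 ('push 4'): [-5, 4]
Step 3 ('lt'): [1]
Step 4 ('neg'): [-1]
Step 5 ('neg'): [1]
Step 6 ('neg'): [-1]
Step 7 ('neg'): [1]
Step 8 ('dup'): [1, 1]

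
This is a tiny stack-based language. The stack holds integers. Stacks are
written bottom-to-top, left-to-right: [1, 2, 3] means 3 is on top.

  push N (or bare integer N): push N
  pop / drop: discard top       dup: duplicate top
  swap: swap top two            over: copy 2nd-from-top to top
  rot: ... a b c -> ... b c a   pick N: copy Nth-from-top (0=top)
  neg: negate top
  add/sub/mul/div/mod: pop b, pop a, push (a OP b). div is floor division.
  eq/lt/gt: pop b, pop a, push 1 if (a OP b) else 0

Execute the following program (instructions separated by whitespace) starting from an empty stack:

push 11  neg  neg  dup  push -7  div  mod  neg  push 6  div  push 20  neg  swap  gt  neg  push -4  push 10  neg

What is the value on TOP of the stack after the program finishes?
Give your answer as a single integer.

Answer: -10

Derivation:
After 'push 11': [11]
After 'neg': [-11]
After 'neg': [11]
After 'dup': [11, 11]
After 'push -7': [11, 11, -7]
After 'div': [11, -2]
After 'mod': [-1]
After 'neg': [1]
After 'push 6': [1, 6]
After 'div': [0]
After 'push 20': [0, 20]
After 'neg': [0, -20]
After 'swap': [-20, 0]
After 'gt': [0]
After 'neg': [0]
After 'push -4': [0, -4]
After 'push 10': [0, -4, 10]
After 'neg': [0, -4, -10]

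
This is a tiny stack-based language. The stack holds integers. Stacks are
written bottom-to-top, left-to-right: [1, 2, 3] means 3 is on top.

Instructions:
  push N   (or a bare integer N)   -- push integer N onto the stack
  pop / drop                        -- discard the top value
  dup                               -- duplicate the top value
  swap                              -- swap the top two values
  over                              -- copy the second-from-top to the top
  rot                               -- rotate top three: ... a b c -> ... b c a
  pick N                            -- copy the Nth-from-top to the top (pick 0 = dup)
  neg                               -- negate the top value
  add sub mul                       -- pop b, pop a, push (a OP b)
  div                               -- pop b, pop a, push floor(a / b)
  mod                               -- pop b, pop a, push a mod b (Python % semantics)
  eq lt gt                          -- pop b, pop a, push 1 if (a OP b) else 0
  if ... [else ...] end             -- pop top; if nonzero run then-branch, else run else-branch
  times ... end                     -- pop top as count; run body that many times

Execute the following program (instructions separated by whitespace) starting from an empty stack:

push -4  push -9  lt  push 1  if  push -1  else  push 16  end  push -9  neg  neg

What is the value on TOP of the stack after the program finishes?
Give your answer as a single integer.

Answer: -9

Derivation:
After 'push -4': [-4]
After 'push -9': [-4, -9]
After 'lt': [0]
After 'push 1': [0, 1]
After 'if': [0]
After 'push -1': [0, -1]
After 'push -9': [0, -1, -9]
After 'neg': [0, -1, 9]
After 'neg': [0, -1, -9]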